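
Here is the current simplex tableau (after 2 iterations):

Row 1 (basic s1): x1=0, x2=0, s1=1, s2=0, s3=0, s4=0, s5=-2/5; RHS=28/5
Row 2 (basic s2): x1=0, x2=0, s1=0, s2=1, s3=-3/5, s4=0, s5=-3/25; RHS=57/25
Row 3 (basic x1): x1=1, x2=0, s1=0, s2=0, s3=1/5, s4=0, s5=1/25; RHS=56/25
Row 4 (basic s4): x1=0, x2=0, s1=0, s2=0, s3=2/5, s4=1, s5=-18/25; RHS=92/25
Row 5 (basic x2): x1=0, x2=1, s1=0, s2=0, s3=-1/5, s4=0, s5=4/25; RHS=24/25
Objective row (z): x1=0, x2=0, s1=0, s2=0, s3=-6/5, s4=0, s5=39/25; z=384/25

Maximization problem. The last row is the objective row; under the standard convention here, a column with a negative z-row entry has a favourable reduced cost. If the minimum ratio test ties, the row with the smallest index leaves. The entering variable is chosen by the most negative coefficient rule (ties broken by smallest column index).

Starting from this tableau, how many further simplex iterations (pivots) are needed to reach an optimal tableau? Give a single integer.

pivot: s3 in, s4 out → z = 132/5
pivot: s5 in, x1 out → z = 27
No improving column remains; optimal.

2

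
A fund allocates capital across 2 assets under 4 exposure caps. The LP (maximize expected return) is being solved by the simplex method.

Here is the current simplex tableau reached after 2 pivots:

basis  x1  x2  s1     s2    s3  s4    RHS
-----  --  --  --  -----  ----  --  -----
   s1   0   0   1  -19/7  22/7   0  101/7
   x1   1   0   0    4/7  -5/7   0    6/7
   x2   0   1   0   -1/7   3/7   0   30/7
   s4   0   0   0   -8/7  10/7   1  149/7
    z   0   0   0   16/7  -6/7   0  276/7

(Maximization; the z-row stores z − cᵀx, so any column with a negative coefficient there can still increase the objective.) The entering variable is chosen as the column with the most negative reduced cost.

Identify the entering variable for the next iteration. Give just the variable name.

s3

Objective-row coefficients: x1: 0, x2: 0, s1: 0, s2: 16/7, s3: -6/7, s4: 0.
The most negative is -6/7 in column s3, so s3 enters.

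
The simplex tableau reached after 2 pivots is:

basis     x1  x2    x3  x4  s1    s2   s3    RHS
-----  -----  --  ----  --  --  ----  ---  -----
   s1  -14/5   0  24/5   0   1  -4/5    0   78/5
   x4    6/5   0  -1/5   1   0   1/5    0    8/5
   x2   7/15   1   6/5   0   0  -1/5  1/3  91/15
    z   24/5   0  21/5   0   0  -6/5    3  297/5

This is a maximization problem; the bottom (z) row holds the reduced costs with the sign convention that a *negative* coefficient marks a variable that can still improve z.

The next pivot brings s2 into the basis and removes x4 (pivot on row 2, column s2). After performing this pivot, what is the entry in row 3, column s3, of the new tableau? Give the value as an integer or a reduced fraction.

Pivot element is row 2, column s2: 1/5.
Normalize row 2: new (row 2, s3) = 0/(1/5) = 0.
row 3 ← row 3 − (-1/5)·(new row 2): 1/3 − (-1/5)·0 = 1/3.

1/3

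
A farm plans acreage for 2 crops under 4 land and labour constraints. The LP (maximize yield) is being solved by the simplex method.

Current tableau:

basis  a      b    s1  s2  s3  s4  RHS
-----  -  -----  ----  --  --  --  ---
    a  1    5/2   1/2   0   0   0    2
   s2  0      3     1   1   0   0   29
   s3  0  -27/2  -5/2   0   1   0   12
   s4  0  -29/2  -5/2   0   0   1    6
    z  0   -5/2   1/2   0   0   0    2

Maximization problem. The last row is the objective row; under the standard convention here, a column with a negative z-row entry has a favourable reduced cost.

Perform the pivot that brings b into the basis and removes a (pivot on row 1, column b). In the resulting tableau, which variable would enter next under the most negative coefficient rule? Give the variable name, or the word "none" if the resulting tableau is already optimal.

none

Pivot element 5/2. New z-row = old z-row − (-5/2)·(row 1/(5/2)).
Updated z-row coefficients: a: 1, b: 0, s1: 1, s2: 0, s3: 0, s4: 0.
No coefficient is strictly negative; the tableau after this pivot is optimal.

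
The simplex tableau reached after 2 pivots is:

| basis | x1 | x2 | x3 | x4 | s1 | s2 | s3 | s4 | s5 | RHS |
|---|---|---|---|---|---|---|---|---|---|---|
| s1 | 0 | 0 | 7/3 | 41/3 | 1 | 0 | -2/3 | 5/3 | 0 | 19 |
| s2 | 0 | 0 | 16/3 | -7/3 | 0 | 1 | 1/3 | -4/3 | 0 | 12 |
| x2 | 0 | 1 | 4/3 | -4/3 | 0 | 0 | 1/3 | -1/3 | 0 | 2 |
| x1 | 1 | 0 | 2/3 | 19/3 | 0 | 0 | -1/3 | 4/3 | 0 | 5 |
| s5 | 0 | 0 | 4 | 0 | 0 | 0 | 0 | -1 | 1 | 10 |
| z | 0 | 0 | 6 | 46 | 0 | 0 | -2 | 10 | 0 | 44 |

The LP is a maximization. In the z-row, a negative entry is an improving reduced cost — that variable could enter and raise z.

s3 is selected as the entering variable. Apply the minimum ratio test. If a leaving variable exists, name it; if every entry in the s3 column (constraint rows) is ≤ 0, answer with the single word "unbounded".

Ratios: row 1 (s1): entry -2/3 ≤ 0, skip; row 2 (s2): 12/(1/3) = 36; row 3 (x2): 2/(1/3) = 6; row 4 (x1): entry -1/3 ≤ 0, skip; row 5 (s5): entry 0 ≤ 0, skip.
Minimum ratio is in the x2 row, so x2 leaves.

x2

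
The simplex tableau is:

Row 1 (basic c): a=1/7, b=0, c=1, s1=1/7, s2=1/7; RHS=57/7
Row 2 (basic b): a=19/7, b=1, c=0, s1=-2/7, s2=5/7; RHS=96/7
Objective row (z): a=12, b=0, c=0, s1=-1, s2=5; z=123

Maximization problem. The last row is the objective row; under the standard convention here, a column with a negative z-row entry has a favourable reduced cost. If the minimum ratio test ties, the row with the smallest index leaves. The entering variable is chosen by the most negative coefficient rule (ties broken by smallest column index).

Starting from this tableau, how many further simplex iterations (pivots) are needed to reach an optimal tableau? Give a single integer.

pivot: s1 in, c out → z = 180
No improving column remains; optimal.

1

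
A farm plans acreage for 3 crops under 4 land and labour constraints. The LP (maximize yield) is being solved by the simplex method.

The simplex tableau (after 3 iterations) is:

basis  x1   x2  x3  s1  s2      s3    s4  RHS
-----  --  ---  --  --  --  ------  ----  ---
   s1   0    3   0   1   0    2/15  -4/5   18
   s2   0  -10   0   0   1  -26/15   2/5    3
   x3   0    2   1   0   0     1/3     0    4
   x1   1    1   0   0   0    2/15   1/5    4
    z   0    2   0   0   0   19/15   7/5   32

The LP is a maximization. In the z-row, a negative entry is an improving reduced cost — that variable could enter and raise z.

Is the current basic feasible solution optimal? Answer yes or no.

yes

No objective-row coefficient is strictly negative, so no entering variable exists; the tableau is optimal.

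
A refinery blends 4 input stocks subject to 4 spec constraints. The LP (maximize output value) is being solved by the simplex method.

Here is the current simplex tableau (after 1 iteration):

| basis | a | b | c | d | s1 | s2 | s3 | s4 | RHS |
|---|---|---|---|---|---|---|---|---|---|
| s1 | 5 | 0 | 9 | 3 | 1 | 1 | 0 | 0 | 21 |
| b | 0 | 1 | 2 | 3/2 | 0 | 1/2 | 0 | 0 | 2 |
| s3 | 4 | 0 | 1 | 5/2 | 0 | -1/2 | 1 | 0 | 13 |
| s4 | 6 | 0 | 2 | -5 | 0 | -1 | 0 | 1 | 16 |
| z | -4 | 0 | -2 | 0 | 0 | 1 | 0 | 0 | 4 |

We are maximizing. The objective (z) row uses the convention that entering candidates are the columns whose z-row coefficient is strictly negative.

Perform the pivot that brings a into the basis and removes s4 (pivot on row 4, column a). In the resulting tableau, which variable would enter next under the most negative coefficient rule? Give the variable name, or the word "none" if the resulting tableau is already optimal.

Pivot element 6. New z-row = old z-row − (-4)·(row 4/6).
Updated z-row coefficients: a: 0, b: 0, c: -2/3, d: -10/3, s1: 0, s2: 1/3, s3: 0, s4: 2/3.
The most negative is -10/3 in column d, so d would enter next.

d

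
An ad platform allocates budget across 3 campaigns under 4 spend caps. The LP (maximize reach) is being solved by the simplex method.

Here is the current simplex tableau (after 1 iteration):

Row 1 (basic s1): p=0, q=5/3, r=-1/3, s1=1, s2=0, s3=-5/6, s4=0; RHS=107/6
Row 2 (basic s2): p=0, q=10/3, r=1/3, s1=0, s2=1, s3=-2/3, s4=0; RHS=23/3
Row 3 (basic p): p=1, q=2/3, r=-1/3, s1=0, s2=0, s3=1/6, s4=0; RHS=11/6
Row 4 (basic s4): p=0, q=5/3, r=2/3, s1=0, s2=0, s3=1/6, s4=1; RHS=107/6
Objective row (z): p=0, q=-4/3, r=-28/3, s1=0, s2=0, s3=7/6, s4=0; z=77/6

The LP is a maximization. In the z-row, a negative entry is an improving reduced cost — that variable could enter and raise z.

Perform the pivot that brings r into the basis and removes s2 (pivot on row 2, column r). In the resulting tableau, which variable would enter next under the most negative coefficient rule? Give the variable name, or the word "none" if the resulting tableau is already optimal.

s3

Pivot element 1/3. New z-row = old z-row − (-28/3)·(row 2/(1/3)).
Updated z-row coefficients: p: 0, q: 92, r: 0, s1: 0, s2: 28, s3: -35/2, s4: 0.
The most negative is -35/2 in column s3, so s3 would enter next.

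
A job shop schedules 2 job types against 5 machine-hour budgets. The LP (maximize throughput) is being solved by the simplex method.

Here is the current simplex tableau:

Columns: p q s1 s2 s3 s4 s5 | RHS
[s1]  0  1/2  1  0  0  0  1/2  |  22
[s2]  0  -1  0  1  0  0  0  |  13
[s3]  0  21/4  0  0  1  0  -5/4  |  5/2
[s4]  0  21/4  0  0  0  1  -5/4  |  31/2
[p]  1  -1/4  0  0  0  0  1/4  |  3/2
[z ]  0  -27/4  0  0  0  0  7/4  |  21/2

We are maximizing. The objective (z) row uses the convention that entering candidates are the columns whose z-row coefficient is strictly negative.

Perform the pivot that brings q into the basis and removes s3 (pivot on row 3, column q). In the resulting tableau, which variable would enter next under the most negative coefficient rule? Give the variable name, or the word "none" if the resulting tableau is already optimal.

Pivot element 21/4. New z-row = old z-row − (-27/4)·(row 3/(21/4)).
Updated z-row coefficients: p: 0, q: 0, s1: 0, s2: 0, s3: 9/7, s4: 0, s5: 1/7.
No coefficient is strictly negative; the tableau after this pivot is optimal.

none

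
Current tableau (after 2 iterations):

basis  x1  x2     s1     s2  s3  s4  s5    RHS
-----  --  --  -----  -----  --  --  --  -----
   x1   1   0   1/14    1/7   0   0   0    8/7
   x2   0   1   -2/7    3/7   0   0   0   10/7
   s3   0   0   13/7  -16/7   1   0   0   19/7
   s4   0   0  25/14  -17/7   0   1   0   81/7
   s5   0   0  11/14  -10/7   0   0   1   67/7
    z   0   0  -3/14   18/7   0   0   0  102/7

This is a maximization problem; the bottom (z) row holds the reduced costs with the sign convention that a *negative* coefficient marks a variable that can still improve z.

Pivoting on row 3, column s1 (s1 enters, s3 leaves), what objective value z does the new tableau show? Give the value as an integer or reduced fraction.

Minimum ratio for s1: (19/7)/(13/7) = 19/13.
z changes by −(z-row coeff of s1)·ratio = −(-3/14)·(19/13) = 57/182.
New z = 102/7 + (57/182) = 387/26.

387/26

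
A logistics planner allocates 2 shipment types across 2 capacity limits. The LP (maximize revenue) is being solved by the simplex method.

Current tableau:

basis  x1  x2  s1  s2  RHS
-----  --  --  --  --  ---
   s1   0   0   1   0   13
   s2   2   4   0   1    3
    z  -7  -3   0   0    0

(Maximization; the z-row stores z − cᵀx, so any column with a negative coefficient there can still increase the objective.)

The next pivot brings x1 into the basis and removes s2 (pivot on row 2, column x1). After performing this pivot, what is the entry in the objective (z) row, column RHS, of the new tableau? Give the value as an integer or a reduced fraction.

Pivot element is row 2, column x1: 2.
Normalize row 2: new (row 2, RHS) = 3/2 = 3/2.
z-row ← z-row − (-7)·(new row 2): 0 − (-7)·(3/2) = 21/2.

21/2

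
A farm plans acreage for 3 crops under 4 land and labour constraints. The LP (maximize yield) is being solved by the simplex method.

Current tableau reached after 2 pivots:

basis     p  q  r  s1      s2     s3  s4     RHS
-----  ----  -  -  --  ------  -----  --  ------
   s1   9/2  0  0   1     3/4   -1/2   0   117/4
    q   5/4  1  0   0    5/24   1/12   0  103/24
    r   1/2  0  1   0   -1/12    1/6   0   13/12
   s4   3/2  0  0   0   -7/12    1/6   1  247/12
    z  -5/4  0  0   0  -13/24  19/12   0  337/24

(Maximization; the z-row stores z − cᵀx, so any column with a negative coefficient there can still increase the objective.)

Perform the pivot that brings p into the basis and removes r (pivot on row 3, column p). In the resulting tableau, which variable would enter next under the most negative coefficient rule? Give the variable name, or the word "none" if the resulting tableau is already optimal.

s2

Pivot element 1/2. New z-row = old z-row − (-5/4)·(row 3/(1/2)).
Updated z-row coefficients: p: 0, q: 0, r: 5/2, s1: 0, s2: -3/4, s3: 2, s4: 0.
The most negative is -3/4 in column s2, so s2 would enter next.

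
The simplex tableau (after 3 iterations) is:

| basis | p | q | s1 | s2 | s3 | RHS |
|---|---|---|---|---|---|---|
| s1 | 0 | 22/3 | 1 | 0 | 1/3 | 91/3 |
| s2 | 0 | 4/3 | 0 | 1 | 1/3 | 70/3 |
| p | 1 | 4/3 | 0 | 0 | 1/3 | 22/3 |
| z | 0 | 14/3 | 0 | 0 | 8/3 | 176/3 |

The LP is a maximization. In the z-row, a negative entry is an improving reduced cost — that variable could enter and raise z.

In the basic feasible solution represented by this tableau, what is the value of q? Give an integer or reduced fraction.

0

q is nonbasic (not in the basis column), so its value in the current BFS is 0.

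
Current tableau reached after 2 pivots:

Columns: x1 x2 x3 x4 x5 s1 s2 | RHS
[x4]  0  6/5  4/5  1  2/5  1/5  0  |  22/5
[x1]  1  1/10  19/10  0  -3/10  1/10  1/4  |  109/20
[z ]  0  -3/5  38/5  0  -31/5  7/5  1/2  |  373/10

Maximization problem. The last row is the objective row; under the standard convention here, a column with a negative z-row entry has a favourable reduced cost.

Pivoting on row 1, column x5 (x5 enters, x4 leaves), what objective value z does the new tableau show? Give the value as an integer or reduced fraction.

211/2

Minimum ratio for x5: (22/5)/(2/5) = 11.
z changes by −(z-row coeff of x5)·ratio = −(-31/5)·11 = 341/5.
New z = 373/10 + (341/5) = 211/2.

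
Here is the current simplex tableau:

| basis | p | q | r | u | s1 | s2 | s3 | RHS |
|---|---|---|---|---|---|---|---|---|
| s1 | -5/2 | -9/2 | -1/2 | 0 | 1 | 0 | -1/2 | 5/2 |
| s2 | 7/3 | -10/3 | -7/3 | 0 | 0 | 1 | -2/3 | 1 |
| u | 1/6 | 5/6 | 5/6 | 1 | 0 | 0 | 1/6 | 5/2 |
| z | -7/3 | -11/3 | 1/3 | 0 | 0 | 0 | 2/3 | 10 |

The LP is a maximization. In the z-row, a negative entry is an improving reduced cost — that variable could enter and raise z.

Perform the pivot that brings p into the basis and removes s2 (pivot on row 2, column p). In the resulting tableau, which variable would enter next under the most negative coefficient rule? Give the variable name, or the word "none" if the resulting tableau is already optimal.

q

Pivot element 7/3. New z-row = old z-row − (-7/3)·(row 2/(7/3)).
Updated z-row coefficients: p: 0, q: -7, r: -2, u: 0, s1: 0, s2: 1, s3: 0.
The most negative is -7 in column q, so q would enter next.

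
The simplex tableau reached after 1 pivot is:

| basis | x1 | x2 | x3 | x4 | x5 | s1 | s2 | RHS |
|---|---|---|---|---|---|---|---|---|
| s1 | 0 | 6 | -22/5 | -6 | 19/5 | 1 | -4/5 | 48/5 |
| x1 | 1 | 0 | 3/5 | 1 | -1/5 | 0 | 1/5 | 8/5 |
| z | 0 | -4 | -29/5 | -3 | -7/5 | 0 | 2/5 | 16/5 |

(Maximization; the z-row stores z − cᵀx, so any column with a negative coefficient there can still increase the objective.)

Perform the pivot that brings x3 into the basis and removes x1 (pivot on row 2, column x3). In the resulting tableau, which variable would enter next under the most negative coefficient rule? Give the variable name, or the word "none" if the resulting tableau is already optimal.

x2

Pivot element 3/5. New z-row = old z-row − (-29/5)·(row 2/(3/5)).
Updated z-row coefficients: x1: 29/3, x2: -4, x3: 0, x4: 20/3, x5: -10/3, s1: 0, s2: 7/3.
The most negative is -4 in column x2, so x2 would enter next.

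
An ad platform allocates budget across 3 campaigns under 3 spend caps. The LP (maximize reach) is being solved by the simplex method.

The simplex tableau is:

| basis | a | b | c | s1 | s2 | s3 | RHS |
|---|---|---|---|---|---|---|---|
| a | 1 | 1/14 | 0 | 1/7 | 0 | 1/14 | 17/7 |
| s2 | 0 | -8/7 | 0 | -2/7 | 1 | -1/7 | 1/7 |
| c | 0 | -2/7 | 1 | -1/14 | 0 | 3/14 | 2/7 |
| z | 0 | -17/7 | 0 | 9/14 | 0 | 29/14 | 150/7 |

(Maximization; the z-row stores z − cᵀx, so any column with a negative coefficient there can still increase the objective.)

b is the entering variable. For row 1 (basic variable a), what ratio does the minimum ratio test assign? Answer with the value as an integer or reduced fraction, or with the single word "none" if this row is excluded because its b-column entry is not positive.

34

Ratio = RHS / (b entry) = (17/7) / (1/14) = 34.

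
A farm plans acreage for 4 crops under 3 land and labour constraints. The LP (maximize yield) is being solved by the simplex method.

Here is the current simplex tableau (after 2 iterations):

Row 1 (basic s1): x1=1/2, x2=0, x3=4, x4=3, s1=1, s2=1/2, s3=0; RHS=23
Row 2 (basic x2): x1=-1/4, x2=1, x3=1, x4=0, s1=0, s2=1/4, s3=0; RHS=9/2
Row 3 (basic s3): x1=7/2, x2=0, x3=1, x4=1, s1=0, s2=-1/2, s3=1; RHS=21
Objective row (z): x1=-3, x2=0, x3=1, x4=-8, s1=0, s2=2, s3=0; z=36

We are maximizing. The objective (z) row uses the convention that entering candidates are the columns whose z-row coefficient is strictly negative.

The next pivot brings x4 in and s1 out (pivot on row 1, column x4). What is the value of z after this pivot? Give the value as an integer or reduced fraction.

292/3

Minimum ratio for x4: 23/3 = 23/3.
z changes by −(z-row coeff of x4)·ratio = −(-8)·(23/3) = 184/3.
New z = 36 + (184/3) = 292/3.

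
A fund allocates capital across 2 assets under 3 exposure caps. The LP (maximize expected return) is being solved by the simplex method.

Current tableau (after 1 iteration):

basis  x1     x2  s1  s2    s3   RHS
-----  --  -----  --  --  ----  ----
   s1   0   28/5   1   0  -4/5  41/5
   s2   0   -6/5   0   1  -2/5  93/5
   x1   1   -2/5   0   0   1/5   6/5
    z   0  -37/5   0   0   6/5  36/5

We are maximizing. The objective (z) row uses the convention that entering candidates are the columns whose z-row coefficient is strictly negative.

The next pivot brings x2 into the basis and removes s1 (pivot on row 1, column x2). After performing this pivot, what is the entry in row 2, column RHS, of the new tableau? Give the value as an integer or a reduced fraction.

285/14

Pivot element is row 1, column x2: 28/5.
Normalize row 1: new (row 1, RHS) = (41/5)/(28/5) = 41/28.
row 2 ← row 2 − (-6/5)·(new row 1): 93/5 − (-6/5)·(41/28) = 285/14.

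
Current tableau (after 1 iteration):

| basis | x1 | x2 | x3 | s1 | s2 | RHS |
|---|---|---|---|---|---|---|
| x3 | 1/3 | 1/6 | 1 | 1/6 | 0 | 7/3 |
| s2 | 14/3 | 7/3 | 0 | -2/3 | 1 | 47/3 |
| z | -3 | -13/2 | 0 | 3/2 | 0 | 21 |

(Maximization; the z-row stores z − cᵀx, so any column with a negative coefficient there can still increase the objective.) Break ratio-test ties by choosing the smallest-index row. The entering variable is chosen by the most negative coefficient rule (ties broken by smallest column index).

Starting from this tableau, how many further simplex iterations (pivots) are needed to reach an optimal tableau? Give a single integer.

2

pivot: x2 in, s2 out → z = 905/14
pivot: s1 in, x3 out → z = 200/3
No improving column remains; optimal.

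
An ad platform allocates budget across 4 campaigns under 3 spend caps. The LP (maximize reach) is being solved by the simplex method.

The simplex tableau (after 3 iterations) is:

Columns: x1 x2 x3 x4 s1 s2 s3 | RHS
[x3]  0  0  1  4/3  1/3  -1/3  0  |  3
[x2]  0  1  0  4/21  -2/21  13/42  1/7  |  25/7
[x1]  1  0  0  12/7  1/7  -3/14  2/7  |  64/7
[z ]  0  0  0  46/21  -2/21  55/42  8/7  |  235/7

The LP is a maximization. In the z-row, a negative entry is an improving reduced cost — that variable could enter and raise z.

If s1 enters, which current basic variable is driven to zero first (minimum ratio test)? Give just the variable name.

x3

Ratios: row 1 (x3): 3/(1/3) = 9; row 2 (x2): entry -2/21 ≤ 0, skip; row 3 (x1): (64/7)/(1/7) = 64.
Minimum ratio 9 is in the x3 row, so x3 leaves.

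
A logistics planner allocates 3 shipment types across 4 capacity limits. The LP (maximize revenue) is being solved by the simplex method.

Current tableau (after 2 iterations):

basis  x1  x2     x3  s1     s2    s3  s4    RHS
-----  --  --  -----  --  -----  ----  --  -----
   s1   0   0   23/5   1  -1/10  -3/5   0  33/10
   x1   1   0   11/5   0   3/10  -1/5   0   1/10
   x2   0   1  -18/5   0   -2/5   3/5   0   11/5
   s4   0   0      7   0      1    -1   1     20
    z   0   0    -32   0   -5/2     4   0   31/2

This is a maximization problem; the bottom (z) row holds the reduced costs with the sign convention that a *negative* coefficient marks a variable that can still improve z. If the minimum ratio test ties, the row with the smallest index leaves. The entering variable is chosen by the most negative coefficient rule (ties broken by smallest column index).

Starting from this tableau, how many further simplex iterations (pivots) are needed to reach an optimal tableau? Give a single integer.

pivot: x3 in, x1 out → z = 373/22
No improving column remains; optimal.

1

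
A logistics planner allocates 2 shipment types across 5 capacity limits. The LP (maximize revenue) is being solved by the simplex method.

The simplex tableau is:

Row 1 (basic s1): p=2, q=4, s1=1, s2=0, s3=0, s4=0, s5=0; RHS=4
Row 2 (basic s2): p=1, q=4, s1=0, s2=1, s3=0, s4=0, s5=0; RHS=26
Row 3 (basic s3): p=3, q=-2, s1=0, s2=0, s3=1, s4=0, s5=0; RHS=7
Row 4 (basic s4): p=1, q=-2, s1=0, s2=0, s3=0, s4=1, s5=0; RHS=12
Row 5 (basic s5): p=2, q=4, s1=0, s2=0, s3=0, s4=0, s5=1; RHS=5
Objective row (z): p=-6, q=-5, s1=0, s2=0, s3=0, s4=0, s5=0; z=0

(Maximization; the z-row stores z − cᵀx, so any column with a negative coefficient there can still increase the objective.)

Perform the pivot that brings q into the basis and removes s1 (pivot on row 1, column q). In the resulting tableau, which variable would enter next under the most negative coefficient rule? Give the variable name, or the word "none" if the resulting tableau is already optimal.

p

Pivot element 4. New z-row = old z-row − (-5)·(row 1/4).
Updated z-row coefficients: p: -7/2, q: 0, s1: 5/4, s2: 0, s3: 0, s4: 0, s5: 0.
The most negative is -7/2 in column p, so p would enter next.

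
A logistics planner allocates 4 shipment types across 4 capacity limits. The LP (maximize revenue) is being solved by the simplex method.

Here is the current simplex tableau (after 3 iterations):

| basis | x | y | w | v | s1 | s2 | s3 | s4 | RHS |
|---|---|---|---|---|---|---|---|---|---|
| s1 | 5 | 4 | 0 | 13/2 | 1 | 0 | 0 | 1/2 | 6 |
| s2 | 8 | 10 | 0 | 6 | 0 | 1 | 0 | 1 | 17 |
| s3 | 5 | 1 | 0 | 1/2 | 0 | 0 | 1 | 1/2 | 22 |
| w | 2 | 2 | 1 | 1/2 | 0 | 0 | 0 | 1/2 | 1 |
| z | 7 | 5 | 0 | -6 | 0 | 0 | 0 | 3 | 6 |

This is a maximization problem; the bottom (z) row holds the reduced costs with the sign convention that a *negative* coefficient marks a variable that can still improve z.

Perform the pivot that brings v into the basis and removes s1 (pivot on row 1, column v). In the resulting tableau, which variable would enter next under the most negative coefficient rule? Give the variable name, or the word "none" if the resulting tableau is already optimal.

Pivot element 13/2. New z-row = old z-row − (-6)·(row 1/(13/2)).
Updated z-row coefficients: x: 151/13, y: 113/13, w: 0, v: 0, s1: 12/13, s2: 0, s3: 0, s4: 45/13.
No coefficient is strictly negative; the tableau after this pivot is optimal.

none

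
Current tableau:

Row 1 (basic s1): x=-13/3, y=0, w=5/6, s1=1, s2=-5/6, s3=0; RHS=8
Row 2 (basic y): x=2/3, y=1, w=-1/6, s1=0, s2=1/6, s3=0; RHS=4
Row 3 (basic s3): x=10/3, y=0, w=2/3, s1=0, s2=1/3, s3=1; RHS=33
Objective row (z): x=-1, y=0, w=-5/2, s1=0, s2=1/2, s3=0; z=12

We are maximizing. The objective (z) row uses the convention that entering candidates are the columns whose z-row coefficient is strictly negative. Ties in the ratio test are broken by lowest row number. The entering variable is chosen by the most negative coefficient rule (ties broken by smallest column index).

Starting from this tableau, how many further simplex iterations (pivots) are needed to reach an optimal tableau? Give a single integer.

pivot: w in, s1 out → z = 36
pivot: x in, s3 out → z = 1543/17
No improving column remains; optimal.

2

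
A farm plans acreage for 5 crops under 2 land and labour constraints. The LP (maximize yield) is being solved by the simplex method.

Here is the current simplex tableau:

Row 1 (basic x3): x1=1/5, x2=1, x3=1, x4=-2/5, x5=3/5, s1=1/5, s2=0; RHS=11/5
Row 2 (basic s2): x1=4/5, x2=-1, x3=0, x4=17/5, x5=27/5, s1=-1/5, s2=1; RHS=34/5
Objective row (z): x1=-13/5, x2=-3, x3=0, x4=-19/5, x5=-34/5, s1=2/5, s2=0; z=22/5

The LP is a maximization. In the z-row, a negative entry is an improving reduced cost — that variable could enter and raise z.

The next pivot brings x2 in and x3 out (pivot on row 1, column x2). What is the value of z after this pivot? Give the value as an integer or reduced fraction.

Minimum ratio for x2: (11/5)/1 = 11/5.
z changes by −(z-row coeff of x2)·ratio = −(-3)·(11/5) = 33/5.
New z = 22/5 + (33/5) = 11.

11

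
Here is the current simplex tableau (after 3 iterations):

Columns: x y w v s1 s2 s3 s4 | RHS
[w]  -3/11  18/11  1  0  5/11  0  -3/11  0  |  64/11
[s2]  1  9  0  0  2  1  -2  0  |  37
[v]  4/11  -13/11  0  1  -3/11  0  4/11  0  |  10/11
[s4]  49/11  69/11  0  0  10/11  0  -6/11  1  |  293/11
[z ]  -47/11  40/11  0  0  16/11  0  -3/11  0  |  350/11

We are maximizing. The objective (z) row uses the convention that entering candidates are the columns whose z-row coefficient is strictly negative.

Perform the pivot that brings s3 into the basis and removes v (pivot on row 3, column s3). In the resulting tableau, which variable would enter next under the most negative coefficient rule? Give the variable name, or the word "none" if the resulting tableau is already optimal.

Pivot element 4/11. New z-row = old z-row − (-3/11)·(row 3/(4/11)).
Updated z-row coefficients: x: -4, y: 11/4, w: 0, v: 3/4, s1: 5/4, s2: 0, s3: 0, s4: 0.
The most negative is -4 in column x, so x would enter next.

x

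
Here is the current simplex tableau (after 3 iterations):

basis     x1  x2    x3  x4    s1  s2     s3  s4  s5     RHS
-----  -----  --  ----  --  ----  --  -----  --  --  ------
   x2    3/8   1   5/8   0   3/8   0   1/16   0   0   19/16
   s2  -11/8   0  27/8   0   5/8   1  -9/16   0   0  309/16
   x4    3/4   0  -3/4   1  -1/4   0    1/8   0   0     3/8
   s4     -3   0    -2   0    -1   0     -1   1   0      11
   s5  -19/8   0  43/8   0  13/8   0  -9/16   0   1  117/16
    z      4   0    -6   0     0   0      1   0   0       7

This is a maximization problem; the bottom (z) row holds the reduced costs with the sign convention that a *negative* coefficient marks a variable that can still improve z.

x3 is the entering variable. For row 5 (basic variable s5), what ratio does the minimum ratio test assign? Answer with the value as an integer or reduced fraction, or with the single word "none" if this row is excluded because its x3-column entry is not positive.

117/86

Ratio = RHS / (x3 entry) = (117/16) / (43/8) = 117/86.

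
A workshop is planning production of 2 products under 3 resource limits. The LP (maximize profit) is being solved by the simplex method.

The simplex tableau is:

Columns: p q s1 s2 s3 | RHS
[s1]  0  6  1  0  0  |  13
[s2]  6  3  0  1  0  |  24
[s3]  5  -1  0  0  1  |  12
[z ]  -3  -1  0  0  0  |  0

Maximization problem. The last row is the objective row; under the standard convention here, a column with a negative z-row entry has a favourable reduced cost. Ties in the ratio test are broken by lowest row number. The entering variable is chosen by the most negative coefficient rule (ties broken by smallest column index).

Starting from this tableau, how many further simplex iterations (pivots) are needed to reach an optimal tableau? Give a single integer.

pivot: p in, s3 out → z = 36/5
pivot: q in, s1 out → z = 32/3
No improving column remains; optimal.

2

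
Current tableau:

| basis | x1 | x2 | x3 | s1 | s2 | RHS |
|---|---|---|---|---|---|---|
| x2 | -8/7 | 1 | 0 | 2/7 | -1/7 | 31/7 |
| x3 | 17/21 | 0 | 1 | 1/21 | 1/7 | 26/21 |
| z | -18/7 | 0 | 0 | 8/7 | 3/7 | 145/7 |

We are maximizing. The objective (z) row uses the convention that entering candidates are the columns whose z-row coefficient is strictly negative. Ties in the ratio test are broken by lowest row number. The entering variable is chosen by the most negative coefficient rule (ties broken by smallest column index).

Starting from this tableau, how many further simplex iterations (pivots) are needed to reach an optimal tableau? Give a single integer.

pivot: x1 in, x3 out → z = 419/17
No improving column remains; optimal.

1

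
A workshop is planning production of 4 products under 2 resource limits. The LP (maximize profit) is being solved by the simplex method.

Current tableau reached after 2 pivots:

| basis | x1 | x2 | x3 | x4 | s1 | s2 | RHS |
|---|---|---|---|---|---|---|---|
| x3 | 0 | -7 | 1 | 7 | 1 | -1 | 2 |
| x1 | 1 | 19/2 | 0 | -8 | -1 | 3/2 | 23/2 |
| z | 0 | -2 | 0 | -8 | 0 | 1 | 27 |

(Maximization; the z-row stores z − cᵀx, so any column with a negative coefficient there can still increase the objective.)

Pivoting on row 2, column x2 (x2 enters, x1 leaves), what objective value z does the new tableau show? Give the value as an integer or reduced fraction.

559/19

Minimum ratio for x2: (23/2)/(19/2) = 23/19.
z changes by −(z-row coeff of x2)·ratio = −(-2)·(23/19) = 46/19.
New z = 27 + (46/19) = 559/19.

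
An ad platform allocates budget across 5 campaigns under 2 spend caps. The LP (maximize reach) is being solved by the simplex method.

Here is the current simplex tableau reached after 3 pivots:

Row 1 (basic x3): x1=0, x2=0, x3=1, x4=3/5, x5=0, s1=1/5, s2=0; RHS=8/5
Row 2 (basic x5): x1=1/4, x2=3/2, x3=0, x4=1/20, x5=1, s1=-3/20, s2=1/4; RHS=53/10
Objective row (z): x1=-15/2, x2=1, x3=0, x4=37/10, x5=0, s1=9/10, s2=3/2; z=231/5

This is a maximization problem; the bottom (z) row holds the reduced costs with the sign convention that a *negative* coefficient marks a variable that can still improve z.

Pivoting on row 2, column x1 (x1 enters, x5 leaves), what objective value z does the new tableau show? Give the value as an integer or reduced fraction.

Minimum ratio for x1: (53/10)/(1/4) = 106/5.
z changes by −(z-row coeff of x1)·ratio = −(-15/2)·(106/5) = 159.
New z = 231/5 + 159 = 1026/5.

1026/5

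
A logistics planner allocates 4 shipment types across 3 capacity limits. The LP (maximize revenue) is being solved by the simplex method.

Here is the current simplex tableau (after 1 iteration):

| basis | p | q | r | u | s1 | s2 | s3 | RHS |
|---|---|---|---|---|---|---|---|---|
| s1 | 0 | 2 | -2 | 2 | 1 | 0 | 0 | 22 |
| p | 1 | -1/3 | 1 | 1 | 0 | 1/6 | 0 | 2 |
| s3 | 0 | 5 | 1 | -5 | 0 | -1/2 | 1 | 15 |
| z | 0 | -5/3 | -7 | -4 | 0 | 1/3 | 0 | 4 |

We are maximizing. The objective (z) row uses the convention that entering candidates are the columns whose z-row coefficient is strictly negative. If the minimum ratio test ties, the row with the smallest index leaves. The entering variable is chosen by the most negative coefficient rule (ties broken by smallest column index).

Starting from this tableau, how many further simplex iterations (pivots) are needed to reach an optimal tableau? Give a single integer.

3

pivot: r in, p out → z = 18
pivot: q in, s3 out → z = 111/4
pivot: u in, s1 out → z = 747/22
No improving column remains; optimal.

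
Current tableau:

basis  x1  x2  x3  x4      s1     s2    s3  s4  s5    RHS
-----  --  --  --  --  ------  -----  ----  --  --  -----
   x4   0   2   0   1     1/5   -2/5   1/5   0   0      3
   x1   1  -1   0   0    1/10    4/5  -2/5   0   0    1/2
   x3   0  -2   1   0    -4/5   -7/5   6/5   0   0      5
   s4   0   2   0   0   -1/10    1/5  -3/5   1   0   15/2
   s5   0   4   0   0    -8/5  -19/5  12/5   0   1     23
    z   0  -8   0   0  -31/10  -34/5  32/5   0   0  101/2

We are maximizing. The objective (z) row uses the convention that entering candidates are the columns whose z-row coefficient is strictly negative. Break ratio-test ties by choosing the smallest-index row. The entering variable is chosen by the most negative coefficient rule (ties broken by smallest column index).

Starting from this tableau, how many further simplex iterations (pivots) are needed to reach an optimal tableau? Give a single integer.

2

pivot: x2 in, x4 out → z = 125/2
pivot: s2 in, x1 out → z = 181/2
No improving column remains; optimal.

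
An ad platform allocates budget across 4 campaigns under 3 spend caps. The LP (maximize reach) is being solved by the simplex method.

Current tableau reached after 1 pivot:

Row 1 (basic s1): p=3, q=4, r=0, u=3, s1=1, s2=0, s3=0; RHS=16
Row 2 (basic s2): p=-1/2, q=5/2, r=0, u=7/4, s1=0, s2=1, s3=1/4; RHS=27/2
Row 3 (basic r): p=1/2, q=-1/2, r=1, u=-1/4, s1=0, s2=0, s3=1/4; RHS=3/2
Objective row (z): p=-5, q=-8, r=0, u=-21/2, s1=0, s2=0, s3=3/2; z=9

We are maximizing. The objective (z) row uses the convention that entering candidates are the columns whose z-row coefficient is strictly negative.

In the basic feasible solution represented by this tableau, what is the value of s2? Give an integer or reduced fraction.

s2 is basic (row 2); its value is the RHS of that row: 27/2.

27/2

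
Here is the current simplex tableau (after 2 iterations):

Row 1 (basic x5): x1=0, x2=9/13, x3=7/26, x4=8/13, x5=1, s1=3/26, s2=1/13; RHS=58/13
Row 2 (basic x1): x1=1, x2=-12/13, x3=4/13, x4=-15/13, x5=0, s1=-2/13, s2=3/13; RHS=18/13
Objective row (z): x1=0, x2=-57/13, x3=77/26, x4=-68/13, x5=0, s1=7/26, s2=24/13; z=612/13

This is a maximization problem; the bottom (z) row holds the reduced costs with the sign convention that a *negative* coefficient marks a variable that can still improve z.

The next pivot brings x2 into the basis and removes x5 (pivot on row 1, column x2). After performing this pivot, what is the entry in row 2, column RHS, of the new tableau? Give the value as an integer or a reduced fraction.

Pivot element is row 1, column x2: 9/13.
Normalize row 1: new (row 1, RHS) = (58/13)/(9/13) = 58/9.
row 2 ← row 2 − (-12/13)·(new row 1): 18/13 − (-12/13)·(58/9) = 22/3.

22/3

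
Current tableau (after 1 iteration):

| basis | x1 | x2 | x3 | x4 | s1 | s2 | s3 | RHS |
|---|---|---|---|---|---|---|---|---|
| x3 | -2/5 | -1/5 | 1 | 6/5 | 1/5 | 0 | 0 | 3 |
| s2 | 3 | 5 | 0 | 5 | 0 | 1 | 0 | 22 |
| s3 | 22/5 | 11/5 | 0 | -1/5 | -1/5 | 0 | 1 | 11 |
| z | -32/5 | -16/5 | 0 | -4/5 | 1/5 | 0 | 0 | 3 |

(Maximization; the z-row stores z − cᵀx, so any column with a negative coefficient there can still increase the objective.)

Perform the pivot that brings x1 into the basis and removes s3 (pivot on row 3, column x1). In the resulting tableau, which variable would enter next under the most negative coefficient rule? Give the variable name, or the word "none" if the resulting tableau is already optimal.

Pivot element 22/5. New z-row = old z-row − (-32/5)·(row 3/(22/5)).
Updated z-row coefficients: x1: 0, x2: 0, x3: 0, x4: -12/11, s1: -1/11, s2: 0, s3: 16/11.
The most negative is -12/11 in column x4, so x4 would enter next.

x4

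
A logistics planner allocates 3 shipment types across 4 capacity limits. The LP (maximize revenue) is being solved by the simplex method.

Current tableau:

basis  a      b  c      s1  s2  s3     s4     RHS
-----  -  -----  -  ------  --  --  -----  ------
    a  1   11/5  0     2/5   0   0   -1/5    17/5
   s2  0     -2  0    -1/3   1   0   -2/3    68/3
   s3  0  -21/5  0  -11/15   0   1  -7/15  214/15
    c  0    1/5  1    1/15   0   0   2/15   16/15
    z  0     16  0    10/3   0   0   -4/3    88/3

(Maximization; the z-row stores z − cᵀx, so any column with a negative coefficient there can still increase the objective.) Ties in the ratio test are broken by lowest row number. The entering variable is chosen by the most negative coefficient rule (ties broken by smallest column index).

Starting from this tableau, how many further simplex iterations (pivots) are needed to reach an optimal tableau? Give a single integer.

pivot: s4 in, c out → z = 40
No improving column remains; optimal.

1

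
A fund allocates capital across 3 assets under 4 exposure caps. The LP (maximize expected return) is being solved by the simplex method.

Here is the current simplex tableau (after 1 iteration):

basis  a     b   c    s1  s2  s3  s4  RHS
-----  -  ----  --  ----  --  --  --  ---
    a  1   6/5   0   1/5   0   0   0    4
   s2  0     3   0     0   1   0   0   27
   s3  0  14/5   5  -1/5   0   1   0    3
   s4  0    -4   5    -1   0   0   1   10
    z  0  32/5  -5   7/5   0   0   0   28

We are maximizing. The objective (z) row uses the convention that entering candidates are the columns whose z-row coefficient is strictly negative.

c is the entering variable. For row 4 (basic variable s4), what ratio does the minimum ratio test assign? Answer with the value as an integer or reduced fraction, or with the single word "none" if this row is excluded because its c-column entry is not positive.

Ratio = RHS / (c entry) = 10 / 5 = 2.

2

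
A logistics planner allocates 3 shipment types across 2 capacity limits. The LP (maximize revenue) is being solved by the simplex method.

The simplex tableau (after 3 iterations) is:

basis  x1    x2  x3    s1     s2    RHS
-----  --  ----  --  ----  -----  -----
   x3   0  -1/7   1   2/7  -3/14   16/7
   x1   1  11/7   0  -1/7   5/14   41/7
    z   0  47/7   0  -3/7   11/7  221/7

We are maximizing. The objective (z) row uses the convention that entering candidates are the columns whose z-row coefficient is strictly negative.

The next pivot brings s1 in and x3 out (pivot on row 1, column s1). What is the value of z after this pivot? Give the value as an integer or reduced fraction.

Minimum ratio for s1: (16/7)/(2/7) = 8.
z changes by −(z-row coeff of s1)·ratio = −(-3/7)·8 = 24/7.
New z = 221/7 + (24/7) = 35.

35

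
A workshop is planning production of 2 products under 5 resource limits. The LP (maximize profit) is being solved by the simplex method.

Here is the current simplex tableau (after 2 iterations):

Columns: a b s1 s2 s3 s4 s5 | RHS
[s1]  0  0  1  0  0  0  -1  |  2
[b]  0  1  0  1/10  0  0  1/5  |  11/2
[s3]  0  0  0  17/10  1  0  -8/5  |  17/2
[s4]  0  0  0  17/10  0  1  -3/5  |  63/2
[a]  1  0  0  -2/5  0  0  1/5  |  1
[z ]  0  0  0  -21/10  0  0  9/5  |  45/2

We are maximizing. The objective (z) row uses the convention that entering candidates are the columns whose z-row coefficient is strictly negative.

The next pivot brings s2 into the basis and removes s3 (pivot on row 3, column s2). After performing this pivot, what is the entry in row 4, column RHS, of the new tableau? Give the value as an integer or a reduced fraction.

Pivot element is row 3, column s2: 17/10.
Normalize row 3: new (row 3, RHS) = (17/2)/(17/10) = 5.
row 4 ← row 4 − (17/10)·(new row 3): 63/2 − (17/10)·5 = 23.

23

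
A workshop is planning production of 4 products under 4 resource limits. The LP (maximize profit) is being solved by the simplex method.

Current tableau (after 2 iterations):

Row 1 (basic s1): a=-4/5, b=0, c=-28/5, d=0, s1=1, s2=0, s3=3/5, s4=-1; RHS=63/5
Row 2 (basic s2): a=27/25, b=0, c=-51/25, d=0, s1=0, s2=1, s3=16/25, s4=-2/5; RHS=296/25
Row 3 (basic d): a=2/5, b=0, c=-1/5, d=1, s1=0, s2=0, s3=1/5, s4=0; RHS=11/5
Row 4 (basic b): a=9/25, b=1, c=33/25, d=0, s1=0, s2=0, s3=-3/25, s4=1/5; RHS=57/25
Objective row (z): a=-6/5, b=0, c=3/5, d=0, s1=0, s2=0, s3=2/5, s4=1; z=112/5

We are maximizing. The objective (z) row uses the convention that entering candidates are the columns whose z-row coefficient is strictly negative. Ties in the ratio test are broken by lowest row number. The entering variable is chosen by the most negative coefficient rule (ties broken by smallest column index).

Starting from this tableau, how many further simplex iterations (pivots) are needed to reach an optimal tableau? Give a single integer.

pivot: a in, d out → z = 29
No improving column remains; optimal.

1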